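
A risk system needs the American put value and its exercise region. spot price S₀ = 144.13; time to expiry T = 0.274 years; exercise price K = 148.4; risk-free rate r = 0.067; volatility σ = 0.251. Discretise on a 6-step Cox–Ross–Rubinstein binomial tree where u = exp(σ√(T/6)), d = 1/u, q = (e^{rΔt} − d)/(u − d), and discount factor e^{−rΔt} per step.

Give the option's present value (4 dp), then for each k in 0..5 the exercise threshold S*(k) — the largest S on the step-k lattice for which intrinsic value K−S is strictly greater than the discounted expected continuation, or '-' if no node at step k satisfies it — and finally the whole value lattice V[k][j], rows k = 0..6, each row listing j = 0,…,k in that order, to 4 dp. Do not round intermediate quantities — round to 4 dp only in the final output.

Δt=0.04567  u=1.05510  d=0.94778  q=0.51515  discount=0.99695
step 6 (expiry): payoffs max(K−S,0) = 43.9313 32.1011 18.9313 4.2700 0.0000 0.0000 0.0000
step 5: (k=5,j=0): S=110.2252, (K−S)⁺=38.1748, hold=37.7215 ⇒ V=38.1748 exercise | (k=5,j=1): S=122.7072, (K−S)⁺=25.6928, hold=25.2394 ⇒ V=25.6928 exercise | (k=5,j=2): S=136.6028, (K−S)⁺=11.7972, hold=11.3438 ⇒ V=11.7972 exercise | (k=5,j=3): S=152.0720, (K−S)⁺=0.0000, hold=2.0640 ⇒ V=2.0640 continue | (k=5,j=4): S=169.2928, (K−S)⁺=0.0000, hold=0.0000 ⇒ V=0.0000 continue | (k=5,j=5): S=188.4638, (K−S)⁺=0.0000, hold=0.0000 ⇒ V=0.0000 continue  boundary S*=136.6028
step 4: (k=4,j=0): S=116.2989, (K−S)⁺=32.1011, hold=31.6478 ⇒ V=32.1011 exercise | (k=4,j=1): S=129.4687, (K−S)⁺=18.9313, hold=18.4779 ⇒ V=18.9313 exercise | (k=4,j=2): S=144.1300, (K−S)⁺=4.2700, hold=6.7625 ⇒ V=6.7625 continue | (k=4,j=3): S=160.4515, (K−S)⁺=0.0000, hold=0.9977 ⇒ V=0.9977 continue | (k=4,j=4): S=178.6213, (K−S)⁺=0.0000, hold=0.0000 ⇒ V=0.0000 continue  boundary S*=129.4687
step 3: (k=3,j=0): S=122.7072, (K−S)⁺=25.6928, hold=25.2394 ⇒ V=25.6928 exercise | (k=3,j=1): S=136.6028, (K−S)⁺=11.7972, hold=12.6239 ⇒ V=12.6239 continue | (k=3,j=2): S=152.0720, (K−S)⁺=0.0000, hold=3.7812 ⇒ V=3.7812 continue | (k=3,j=3): S=169.2928, (K−S)⁺=0.0000, hold=0.4823 ⇒ V=0.4823 continue  boundary S*=122.7072
step 2: (k=2,j=0): S=129.4687, (K−S)⁺=18.9313, hold=18.9025 ⇒ V=18.9313 exercise | (k=2,j=1): S=144.1300, (K−S)⁺=4.2700, hold=8.0440 ⇒ V=8.0440 continue | (k=2,j=2): S=160.4515, (K−S)⁺=0.0000, hold=2.0754 ⇒ V=2.0754 continue  boundary S*=129.4687
step 1: (k=1,j=0): S=136.6028, (K−S)⁺=11.7972, hold=13.2820 ⇒ V=13.2820 continue | (k=1,j=1): S=152.0720, (K−S)⁺=0.0000, hold=4.9541 ⇒ V=4.9541 continue  boundary S*=-
step 0: (k=0,j=0): S=144.1300, (K−S)⁺=4.2700, hold=8.9645 ⇒ V=8.9645 continue  boundary S*=-

price = 8.9645
boundary = - - 129.4687 122.7072 129.4687 136.6028
tree:
8.9645
13.2820 4.9541
18.9313 8.0440 2.0754
25.6928 12.6239 3.7812 0.4823
32.1011 18.9313 6.7625 0.9977 0.0000
38.1748 25.6928 11.7972 2.0640 0.0000 0.0000
43.9313 32.1011 18.9313 4.2700 0.0000 0.0000 0.0000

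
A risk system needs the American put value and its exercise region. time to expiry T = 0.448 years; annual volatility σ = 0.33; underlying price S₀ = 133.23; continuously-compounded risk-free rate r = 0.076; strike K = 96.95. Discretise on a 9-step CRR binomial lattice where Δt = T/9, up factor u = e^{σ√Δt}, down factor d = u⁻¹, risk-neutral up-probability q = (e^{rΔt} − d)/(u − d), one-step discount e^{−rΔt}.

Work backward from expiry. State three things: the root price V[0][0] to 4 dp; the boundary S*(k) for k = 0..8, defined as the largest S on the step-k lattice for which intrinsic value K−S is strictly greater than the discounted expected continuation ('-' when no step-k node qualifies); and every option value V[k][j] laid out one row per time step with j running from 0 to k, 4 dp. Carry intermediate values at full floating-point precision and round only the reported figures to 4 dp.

price = 0.6266
boundary = - - - - - - - 79.5746 85.6544
tree:
0.6266
1.0781 0.1929
1.8266 0.3594 0.0326
3.0380 0.6638 0.0664 0.0000
4.9406 1.2130 0.1353 0.0000 0.0000
7.8135 2.1874 0.2757 0.0000 0.0000 0.0000
11.9259 3.8781 0.5618 0.0000 0.0000 0.0000 0.0000
17.3754 6.7227 1.1446 0.0000 0.0000 0.0000 0.0000 0.0000
23.0237 11.2956 2.3320 0.0000 0.0000 0.0000 0.0000 0.0000 0.0000
28.2711 17.3754 4.7513 0.0000 0.0000 0.0000 0.0000 0.0000 0.0000 0.0000

Δt=0.04978  u=1.07640  d=0.92902  q=0.50732  discount=0.99622
step 9 (expiry): payoffs max(K−S,0) = 28.2711 17.3754 4.7513 0.0000 0.0000 0.0000 0.0000 0.0000 0.0000 0.0000
step 8: (k=8,j=0): S=73.9263, (K−S)⁺=23.0237, hold=22.6576 ⇒ V=23.0237 exercise | (k=8,j=1): S=85.6544, (K−S)⁺=11.2956, hold=10.9295 ⇒ V=11.2956 exercise | (k=8,j=2): S=99.2431, (K−S)⁺=0.0000, hold=2.3320 ⇒ V=2.3320 continue | (k=8,j=3): S=114.9877, (K−S)⁺=0.0000, hold=0.0000 ⇒ V=0.0000 continue | (k=8,j=4): S=133.2300, (K−S)⁺=0.0000, hold=0.0000 ⇒ V=0.0000 continue | (k=8,j=5): S=154.3664, (K−S)⁺=0.0000, hold=0.0000 ⇒ V=0.0000 continue | (k=8,j=6): S=178.8560, (K−S)⁺=0.0000, hold=0.0000 ⇒ V=0.0000 continue | (k=8,j=7): S=207.2309, (K−S)⁺=0.0000, hold=0.0000 ⇒ V=0.0000 continue | (k=8,j=8): S=240.1072, (K−S)⁺=0.0000, hold=0.0000 ⇒ V=0.0000 continue  boundary S*=85.6544
step 7: (k=7,j=0): S=79.5746, (K−S)⁺=17.3754, hold=17.0094 ⇒ V=17.3754 exercise | (k=7,j=1): S=92.1987, (K−S)⁺=4.7513, hold=6.7227 ⇒ V=6.7227 continue | (k=7,j=2): S=106.8257, (K−S)⁺=0.0000, hold=1.1446 ⇒ V=1.1446 continue | (k=7,j=3): S=123.7732, (K−S)⁺=0.0000, hold=0.0000 ⇒ V=0.0000 continue | (k=7,j=4): S=143.4093, (K−S)⁺=0.0000, hold=0.0000 ⇒ V=0.0000 continue | (k=7,j=5): S=166.1607, (K−S)⁺=0.0000, hold=0.0000 ⇒ V=0.0000 continue | (k=7,j=6): S=192.5214, (K−S)⁺=0.0000, hold=0.0000 ⇒ V=0.0000 continue | (k=7,j=7): S=223.0642, (K−S)⁺=0.0000, hold=0.0000 ⇒ V=0.0000 continue  boundary S*=79.5746
step 6: (k=6,j=0): S=85.6544, (K−S)⁺=11.2956, hold=11.9259 ⇒ V=11.9259 continue | (k=6,j=1): S=99.2431, (K−S)⁺=0.0000, hold=3.8781 ⇒ V=3.8781 continue | (k=6,j=2): S=114.9877, (K−S)⁺=0.0000, hold=0.5618 ⇒ V=0.5618 continue | (k=6,j=3): S=133.2300, (K−S)⁺=0.0000, hold=0.0000 ⇒ V=0.0000 continue | (k=6,j=4): S=154.3664, (K−S)⁺=0.0000, hold=0.0000 ⇒ V=0.0000 continue | (k=6,j=5): S=178.8560, (K−S)⁺=0.0000, hold=0.0000 ⇒ V=0.0000 continue | (k=6,j=6): S=207.2309, (K−S)⁺=0.0000, hold=0.0000 ⇒ V=0.0000 continue  boundary S*=-
step 5: (k=5,j=0): S=92.1987, (K−S)⁺=4.7513, hold=7.8135 ⇒ V=7.8135 continue | (k=5,j=1): S=106.8257, (K−S)⁺=0.0000, hold=2.1874 ⇒ V=2.1874 continue | (k=5,j=2): S=123.7732, (K−S)⁺=0.0000, hold=0.2757 ⇒ V=0.2757 continue | (k=5,j=3): S=143.4093, (K−S)⁺=0.0000, hold=0.0000 ⇒ V=0.0000 continue | (k=5,j=4): S=166.1607, (K−S)⁺=0.0000, hold=0.0000 ⇒ V=0.0000 continue | (k=5,j=5): S=192.5214, (K−S)⁺=0.0000, hold=0.0000 ⇒ V=0.0000 continue  boundary S*=-
step 4: (k=4,j=0): S=99.2431, (K−S)⁺=0.0000, hold=4.9406 ⇒ V=4.9406 continue | (k=4,j=1): S=114.9877, (K−S)⁺=0.0000, hold=1.2130 ⇒ V=1.2130 continue | (k=4,j=2): S=133.2300, (K−S)⁺=0.0000, hold=0.1353 ⇒ V=0.1353 continue | (k=4,j=3): S=154.3664, (K−S)⁺=0.0000, hold=0.0000 ⇒ V=0.0000 continue | (k=4,j=4): S=178.8560, (K−S)⁺=0.0000, hold=0.0000 ⇒ V=0.0000 continue  boundary S*=-
step 3: (k=3,j=0): S=106.8257, (K−S)⁺=0.0000, hold=3.0380 ⇒ V=3.0380 continue | (k=3,j=1): S=123.7732, (K−S)⁺=0.0000, hold=0.6638 ⇒ V=0.6638 continue | (k=3,j=2): S=143.4093, (K−S)⁺=0.0000, hold=0.0664 ⇒ V=0.0664 continue | (k=3,j=3): S=166.1607, (K−S)⁺=0.0000, hold=0.0000 ⇒ V=0.0000 continue  boundary S*=-
step 2: (k=2,j=0): S=114.9877, (K−S)⁺=0.0000, hold=1.8266 ⇒ V=1.8266 continue | (k=2,j=1): S=133.2300, (K−S)⁺=0.0000, hold=0.3594 ⇒ V=0.3594 continue | (k=2,j=2): S=154.3664, (K−S)⁺=0.0000, hold=0.0326 ⇒ V=0.0326 continue  boundary S*=-
step 1: (k=1,j=0): S=123.7732, (K−S)⁺=0.0000, hold=1.0781 ⇒ V=1.0781 continue | (k=1,j=1): S=143.4093, (K−S)⁺=0.0000, hold=0.1929 ⇒ V=0.1929 continue  boundary S*=-
step 0: (k=0,j=0): S=133.2300, (K−S)⁺=0.0000, hold=0.6266 ⇒ V=0.6266 continue  boundary S*=-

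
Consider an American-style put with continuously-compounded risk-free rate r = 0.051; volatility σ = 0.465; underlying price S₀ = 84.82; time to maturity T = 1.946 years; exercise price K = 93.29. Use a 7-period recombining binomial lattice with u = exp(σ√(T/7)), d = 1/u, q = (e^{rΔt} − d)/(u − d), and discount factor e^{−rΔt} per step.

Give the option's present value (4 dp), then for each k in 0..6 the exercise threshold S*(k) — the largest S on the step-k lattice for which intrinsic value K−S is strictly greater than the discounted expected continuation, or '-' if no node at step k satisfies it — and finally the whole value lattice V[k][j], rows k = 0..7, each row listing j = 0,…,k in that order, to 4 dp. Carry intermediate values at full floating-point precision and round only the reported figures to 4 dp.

params: Δt=0.27800 u=1.27784 d=0.78257 q=0.46784 e^(-rΔt)=0.98592
t_7 payoffs: 78.0441 68.3952 52.6396 26.9126 0.0000 0.0000 0.0000 0.0000
t_6: node(6,0) S=19.4819 payoff=73.8081 vs cont=72.4948 → 73.8081 [stop]  node(6,1) S=31.8117 payoff=61.4783 vs cont=60.1650 → 61.4783 [stop]  node(6,2) S=51.9448 payoff=41.3452 vs cont=40.0318 → 41.3452 [stop]  node(6,3) S=84.8200 payoff=8.4700 vs cont=14.1201 → 14.1201 [wait]  node(6,4) S=138.5014 payoff=0.0000 vs cont=0.0000 → 0.0000 [wait]  node(6,5) S=226.1570 payoff=0.0000 vs cont=0.0000 → 0.0000 [wait]  node(6,6) S=369.2886 payoff=0.0000 vs cont=0.0000 → 0.0000 [wait]  ⇒ S*(6)=51.9448
t_5: node(5,0) S=24.8948 payoff=68.3952 vs cont=67.0819 → 68.3952 [stop]  node(5,1) S=40.6504 payoff=52.6396 vs cont=51.3263 → 52.6396 [stop]  node(5,2) S=66.3774 payoff=26.9126 vs cont=28.2054 → 28.2054 [wait]  node(5,3) S=108.3868 payoff=0.0000 vs cont=7.4084 → 7.4084 [wait]  node(5,4) S=176.9832 payoff=0.0000 vs cont=0.0000 → 0.0000 [wait]  node(5,5) S=288.9934 payoff=0.0000 vs cont=0.0000 → 0.0000 [wait]  ⇒ S*(5)=40.6504
t_4: node(4,0) S=31.8117 payoff=61.4783 vs cont=60.1650 → 61.4783 [stop]  node(4,1) S=51.9448 payoff=41.3452 vs cont=40.6282 → 41.3452 [stop]  node(4,2) S=84.8200 payoff=8.4700 vs cont=18.2156 → 18.2156 [wait]  node(4,3) S=138.5014 payoff=0.0000 vs cont=3.8869 → 3.8869 [wait]  node(4,4) S=226.1570 payoff=0.0000 vs cont=0.0000 → 0.0000 [wait]  ⇒ S*(4)=51.9448
t_3: node(3,0) S=40.6504 payoff=52.6396 vs cont=51.3263 → 52.6396 [stop]  node(3,1) S=66.3774 payoff=26.9126 vs cont=30.0945 → 30.0945 [wait]  node(3,2) S=108.3868 payoff=0.0000 vs cont=11.3500 → 11.3500 [wait]  node(3,3) S=176.9832 payoff=0.0000 vs cont=2.0393 → 2.0393 [wait]  ⇒ S*(3)=40.6504
t_2: node(2,0) S=51.9448 payoff=41.3452 vs cont=41.4995 → 41.4995 [wait]  node(2,1) S=84.8200 payoff=8.4700 vs cont=21.0248 → 21.0248 [wait]  node(2,2) S=138.5014 payoff=0.0000 vs cont=6.8956 → 6.8956 [wait]  ⇒ S*(2)=-
t_1: node(1,0) S=66.3774 payoff=26.9126 vs cont=31.4712 → 31.4712 [wait]  node(1,1) S=108.3868 payoff=0.0000 vs cont=14.2116 → 14.2116 [wait]  ⇒ S*(1)=-
t_0: node(0,0) S=84.8200 payoff=8.4700 vs cont=23.0671 → 23.0671 [wait]  ⇒ S*(0)=-

price = 23.0671
boundary = - - - 40.6504 51.9448 40.6504 51.9448
tree:
23.0671
31.4712 14.2116
41.4995 21.0248 6.8956
52.6396 30.0945 11.3500 2.0393
61.4783 41.3452 18.2156 3.8869 0.0000
68.3952 52.6396 28.2054 7.4084 0.0000 0.0000
73.8081 61.4783 41.3452 14.1201 0.0000 0.0000 0.0000
78.0441 68.3952 52.6396 26.9126 0.0000 0.0000 0.0000 0.0000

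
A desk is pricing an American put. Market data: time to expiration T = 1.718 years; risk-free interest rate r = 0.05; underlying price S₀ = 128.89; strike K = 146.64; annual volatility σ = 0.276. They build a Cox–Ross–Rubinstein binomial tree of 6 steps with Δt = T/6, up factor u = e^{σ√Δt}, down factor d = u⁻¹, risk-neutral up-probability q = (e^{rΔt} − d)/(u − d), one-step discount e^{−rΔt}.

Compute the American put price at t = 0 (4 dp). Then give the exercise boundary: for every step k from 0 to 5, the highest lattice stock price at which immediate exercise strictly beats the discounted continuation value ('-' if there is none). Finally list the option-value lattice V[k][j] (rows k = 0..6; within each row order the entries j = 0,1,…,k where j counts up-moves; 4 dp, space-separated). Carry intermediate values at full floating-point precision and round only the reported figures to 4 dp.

price = 24.8268
boundary = - - 95.9266 111.1934 95.9266 111.1934
tree:
24.8268
36.1595 14.7156
50.7134 23.2946 6.9462
63.8841 35.4466 12.3587 1.9787
75.2464 50.7134 21.3694 4.1113 0.0000
85.0488 63.8841 35.4466 8.5426 0.0000 0.0000
93.5052 75.2464 50.7134 17.7500 0.0000 0.0000 0.0000

params: Δt=0.28633 u=1.15915 d=0.86270 q=0.51179 e^(-rΔt)=0.98579
t_6 payoffs: 93.5052 75.2464 50.7134 17.7500 0.0000 0.0000 0.0000
t_5: node(5,0) S=61.5912 payoff=85.0488 vs cont=82.9643 → 85.0488 [stop]  node(5,1) S=82.7559 payoff=63.8841 vs cont=61.7996 → 63.8841 [stop]  node(5,2) S=111.1934 payoff=35.4466 vs cont=33.3621 → 35.4466 [stop]  node(5,3) S=149.4030 payoff=0.0000 vs cont=8.5426 → 8.5426 [wait]  node(5,4) S=200.7425 payoff=0.0000 vs cont=0.0000 → 0.0000 [wait]  node(5,5) S=269.7240 payoff=0.0000 vs cont=0.0000 → 0.0000 [wait]  ⇒ S*(5)=111.1934
t_4: node(4,0) S=71.3936 payoff=75.2464 vs cont=73.1620 → 75.2464 [stop]  node(4,1) S=95.9266 payoff=50.7134 vs cont=48.6289 → 50.7134 [stop]  node(4,2) S=128.8900 payoff=17.7500 vs cont=21.3694 → 21.3694 [wait]  node(4,3) S=173.1806 payoff=0.0000 vs cont=4.1113 → 4.1113 [wait]  node(4,4) S=232.6909 payoff=0.0000 vs cont=0.0000 → 0.0000 [wait]  ⇒ S*(4)=95.9266
t_3: node(3,0) S=82.7559 payoff=63.8841 vs cont=61.7996 → 63.8841 [stop]  node(3,1) S=111.1934 payoff=35.4466 vs cont=35.1881 → 35.4466 [stop]  node(3,2) S=149.4030 payoff=0.0000 vs cont=12.3587 → 12.3587 [wait]  node(3,3) S=200.7425 payoff=0.0000 vs cont=1.9787 → 1.9787 [wait]  ⇒ S*(3)=111.1934
t_2: node(2,0) S=95.9266 payoff=50.7134 vs cont=48.6289 → 50.7134 [stop]  node(2,1) S=128.8900 payoff=17.7500 vs cont=23.2946 → 23.2946 [wait]  node(2,2) S=173.1806 payoff=0.0000 vs cont=6.9462 → 6.9462 [wait]  ⇒ S*(2)=95.9266
t_1: node(1,0) S=111.1934 payoff=35.4466 vs cont=36.1595 → 36.1595 [wait]  node(1,1) S=149.4030 payoff=0.0000 vs cont=14.7156 → 14.7156 [wait]  ⇒ S*(1)=-
t_0: node(0,0) S=128.8900 payoff=17.7500 vs cont=24.8268 → 24.8268 [wait]  ⇒ S*(0)=-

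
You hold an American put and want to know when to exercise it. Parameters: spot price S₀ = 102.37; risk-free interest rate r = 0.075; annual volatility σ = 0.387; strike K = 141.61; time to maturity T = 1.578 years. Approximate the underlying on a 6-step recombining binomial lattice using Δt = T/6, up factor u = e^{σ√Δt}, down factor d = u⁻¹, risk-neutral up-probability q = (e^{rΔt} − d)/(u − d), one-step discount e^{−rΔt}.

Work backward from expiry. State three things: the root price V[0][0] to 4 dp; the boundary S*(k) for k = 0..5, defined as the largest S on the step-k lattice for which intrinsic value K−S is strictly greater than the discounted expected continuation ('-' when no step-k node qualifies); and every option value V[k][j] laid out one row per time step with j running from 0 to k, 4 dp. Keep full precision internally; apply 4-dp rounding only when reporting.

Δt=0.26300, u=1.21953, d=0.81999, q=0.50040, disc=e^(-rΔt)=0.98047
k=6 terminal: V=max(K-S,0) → 110.4919 95.3293 72.7787 39.2400 0.0000 0.0000 0.0000
k=5: j=0 S=37.9495 intr=103.6605 cont=100.8946 V=103.6605[EX]; j=1 S=56.4408 intr=85.1692 cont=82.4033 V=85.1692[EX]; j=2 S=83.9420 intr=57.6680 cont=54.9021 V=57.6680[EX]; j=3 S=124.8435 intr=16.7665 cont=19.2212 V=19.2212[hold]; j=4 S=185.6746 intr=0.0000 cont=0.0000 V=0.0000[hold]; j=5 S=276.1461 intr=0.0000 cont=0.0000 V=0.0000[hold]  S*(5)=83.9420
k=4: j=0 S=46.2807 intr=95.3293 cont=92.5634 V=95.3293[EX]; j=1 S=68.8313 intr=72.7787 cont=70.0128 V=72.7787[EX]; j=2 S=102.3700 intr=39.2400 cont=37.6785 V=39.2400[EX]; j=3 S=152.2507 intr=0.0000 cont=9.4153 V=9.4153[hold]; j=4 S=226.4361 intr=0.0000 cont=0.0000 V=0.0000[hold]  S*(4)=102.3700
k=3: j=0 S=56.4408 intr=85.1692 cont=82.4033 V=85.1692[EX]; j=1 S=83.9420 intr=57.6680 cont=54.9021 V=57.6680[EX]; j=2 S=124.8435 intr=16.7665 cont=23.8407 V=23.8407[hold]; j=3 S=185.6746 intr=0.0000 cont=4.6120 V=4.6120[hold]  S*(3)=83.9420
k=2: j=0 S=68.8313 intr=72.7787 cont=70.0128 V=72.7787[EX]; j=1 S=102.3700 intr=39.2400 cont=39.9449 V=39.9449[hold]; j=2 S=152.2507 intr=0.0000 cont=13.9408 V=13.9408[hold]  S*(2)=68.8313
k=1: j=0 S=83.9420 intr=57.6680 cont=55.2479 V=57.6680[EX]; j=1 S=124.8435 intr=16.7665 cont=26.4063 V=26.4063[hold]  S*(1)=83.9420
k=0: j=0 S=102.3700 intr=39.2400 cont=41.2037 V=41.2037[hold]  S*(0)=-

price = 41.2037
boundary = - 83.9420 68.8313 83.9420 102.3700 83.9420
tree:
41.2037
57.6680 26.4063
72.7787 39.9449 13.9408
85.1692 57.6680 23.8407 4.6120
95.3293 72.7787 39.2400 9.4153 0.0000
103.6605 85.1692 57.6680 19.2212 0.0000 0.0000
110.4919 95.3293 72.7787 39.2400 0.0000 0.0000 0.0000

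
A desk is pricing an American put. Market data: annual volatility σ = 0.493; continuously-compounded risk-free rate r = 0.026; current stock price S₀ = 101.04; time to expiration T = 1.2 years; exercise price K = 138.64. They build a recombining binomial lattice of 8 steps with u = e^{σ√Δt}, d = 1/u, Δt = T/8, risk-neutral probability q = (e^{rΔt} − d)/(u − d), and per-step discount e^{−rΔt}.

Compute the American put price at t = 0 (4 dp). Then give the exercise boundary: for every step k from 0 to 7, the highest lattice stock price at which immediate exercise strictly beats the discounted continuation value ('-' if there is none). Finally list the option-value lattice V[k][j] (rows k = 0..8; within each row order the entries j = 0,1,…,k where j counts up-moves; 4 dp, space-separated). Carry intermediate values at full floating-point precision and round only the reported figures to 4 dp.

Δt=0.15000  u=1.21038  d=0.82618  q=0.46258  discount=0.99611
step 8 (expiry): payoffs max(K−S,0) = 116.7066 106.5069 91.5640 69.6722 37.6000 0.0000 0.0000 0.0000 0.0000
step 7: (k=7,j=0): S=26.5479, (K−S)⁺=112.0921, hold=111.5525 ⇒ V=112.0921 exercise | (k=7,j=1): S=38.8935, (K−S)⁺=99.7465, hold=99.2069 ⇒ V=99.7465 exercise | (k=7,j=2): S=56.9801, (K−S)⁺=81.6599, hold=81.1202 ⇒ V=81.6599 exercise | (k=7,j=3): S=83.4776, (K−S)⁺=55.1624, hold=54.6228 ⇒ V=55.1624 exercise | (k=7,j=4): S=122.2973, (K−S)⁺=16.3427, hold=20.1283 ⇒ V=20.1283 continue | (k=7,j=5): S=179.1692, (K−S)⁺=0.0000, hold=0.0000 ⇒ V=0.0000 continue | (k=7,j=6): S=262.4884, (K−S)⁺=0.0000, hold=0.0000 ⇒ V=0.0000 continue | (k=7,j=7): S=384.5535, (K−S)⁺=0.0000, hold=0.0000 ⇒ V=0.0000 continue  boundary S*=83.4776
step 6: (k=6,j=0): S=32.1331, (K−S)⁺=106.5069, hold=105.9672 ⇒ V=106.5069 exercise | (k=6,j=1): S=47.0760, (K−S)⁺=91.5640, hold=91.0243 ⇒ V=91.5640 exercise | (k=6,j=2): S=68.9678, (K−S)⁺=69.6722, hold=69.1325 ⇒ V=69.6722 exercise | (k=6,j=3): S=101.0400, (K−S)⁺=37.6000, hold=38.8047 ⇒ V=38.8047 continue | (k=6,j=4): S=148.0267, (K−S)⁺=0.0000, hold=10.7752 ⇒ V=10.7752 continue | (k=6,j=5): S=216.8636, (K−S)⁺=0.0000, hold=0.0000 ⇒ V=0.0000 continue | (k=6,j=6): S=317.7119, (K−S)⁺=0.0000, hold=0.0000 ⇒ V=0.0000 continue  boundary S*=68.9678
step 5: (k=5,j=0): S=38.8935, (K−S)⁺=99.7465, hold=99.2069 ⇒ V=99.7465 exercise | (k=5,j=1): S=56.9801, (K−S)⁺=81.6599, hold=81.1202 ⇒ V=81.6599 exercise | (k=5,j=2): S=83.4776, (K−S)⁺=55.1624, hold=55.1778 ⇒ V=55.1778 continue | (k=5,j=3): S=122.2973, (K−S)⁺=16.3427, hold=25.7382 ⇒ V=25.7382 continue | (k=5,j=4): S=179.1692, (K−S)⁺=0.0000, hold=5.7683 ⇒ V=5.7683 continue | (k=5,j=5): S=262.4884, (K−S)⁺=0.0000, hold=0.0000 ⇒ V=0.0000 continue  boundary S*=56.9801
step 4: (k=4,j=0): S=47.0760, (K−S)⁺=91.5640, hold=91.0243 ⇒ V=91.5640 exercise | (k=4,j=1): S=68.9678, (K−S)⁺=69.6722, hold=69.1396 ⇒ V=69.6722 exercise | (k=4,j=2): S=101.0400, (K−S)⁺=37.6000, hold=41.3979 ⇒ V=41.3979 continue | (k=4,j=3): S=148.0267, (K−S)⁺=0.0000, hold=16.4363 ⇒ V=16.4363 continue | (k=4,j=4): S=216.8636, (K−S)⁺=0.0000, hold=3.0879 ⇒ V=3.0879 continue  boundary S*=68.9678
step 3: (k=3,j=0): S=56.9801, (K−S)⁺=81.6599, hold=81.1202 ⇒ V=81.6599 exercise | (k=3,j=1): S=83.4776, (K−S)⁺=55.1624, hold=56.3727 ⇒ V=56.3727 continue | (k=3,j=2): S=122.2973, (K−S)⁺=16.3427, hold=29.7349 ⇒ V=29.7349 continue | (k=3,j=3): S=179.1692, (K−S)⁺=0.0000, hold=10.2216 ⇒ V=10.2216 continue  boundary S*=56.9801
step 2: (k=2,j=0): S=68.9678, (K−S)⁺=69.6722, hold=69.6902 ⇒ V=69.6902 continue | (k=2,j=1): S=101.0400, (K−S)⁺=37.6000, hold=43.8791 ⇒ V=43.8791 continue | (k=2,j=2): S=148.0267, (K−S)⁺=0.0000, hold=20.6279 ⇒ V=20.6279 continue  boundary S*=-
step 1: (k=1,j=0): S=83.4776, (K−S)⁺=55.1624, hold=57.5257 ⇒ V=57.5257 continue | (k=1,j=1): S=122.2973, (K−S)⁺=16.3427, hold=32.9946 ⇒ V=32.9946 continue  boundary S*=-
step 0: (k=0,j=0): S=101.0400, (K−S)⁺=37.6000, hold=45.9984 ⇒ V=45.9984 continue  boundary S*=-

price = 45.9984
boundary = - - - 56.9801 68.9678 56.9801 68.9678 83.4776
tree:
45.9984
57.5257 32.9946
69.6902 43.8791 20.6279
81.6599 56.3727 29.7349 10.2216
91.5640 69.6722 41.3979 16.4363 3.0879
99.7465 81.6599 55.1778 25.7382 5.7683 0.0000
106.5069 91.5640 69.6722 38.8047 10.7752 0.0000 0.0000
112.0921 99.7465 81.6599 55.1624 20.1283 0.0000 0.0000 0.0000
116.7066 106.5069 91.5640 69.6722 37.6000 0.0000 0.0000 0.0000 0.0000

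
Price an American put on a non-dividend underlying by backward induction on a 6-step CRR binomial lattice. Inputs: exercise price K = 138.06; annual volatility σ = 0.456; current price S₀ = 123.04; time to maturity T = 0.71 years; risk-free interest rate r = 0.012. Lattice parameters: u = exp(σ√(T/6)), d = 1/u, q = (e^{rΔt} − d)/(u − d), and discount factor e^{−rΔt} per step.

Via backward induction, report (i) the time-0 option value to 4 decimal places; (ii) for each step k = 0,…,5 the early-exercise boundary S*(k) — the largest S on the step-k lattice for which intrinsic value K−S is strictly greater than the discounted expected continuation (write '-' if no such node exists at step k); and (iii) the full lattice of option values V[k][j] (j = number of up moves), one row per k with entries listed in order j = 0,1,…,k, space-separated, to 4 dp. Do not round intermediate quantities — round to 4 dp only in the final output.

price = 28.3043
boundary = - - - 76.8552 89.9078 105.1773
tree:
28.3043
37.9901 17.2636
49.2174 25.2081 8.1896
61.2048 35.5966 13.3508 2.2854
72.3625 48.1522 21.2814 4.2809 0.0000
81.9004 61.2048 32.8827 8.0187 0.0000 0.0000
90.0535 72.3625 48.1522 15.0200 0.0000 0.0000 0.0000

Δt=0.11833  u=1.16983  d=0.85482  q=0.46538  discount=0.99858
step 6 (expiry): payoffs max(K−S,0) = 90.0535 72.3625 48.1522 15.0200 0.0000 0.0000 0.0000
step 5: (k=5,j=0): S=56.1596, (K−S)⁺=81.9004, hold=81.7045 ⇒ V=81.9004 exercise | (k=5,j=1): S=76.8552, (K−S)⁺=61.2048, hold=61.0089 ⇒ V=61.2048 exercise | (k=5,j=2): S=105.1773, (K−S)⁺=32.8827, hold=32.6868 ⇒ V=32.8827 exercise | (k=5,j=3): S=143.9364, (K−S)⁺=0.0000, hold=8.0187 ⇒ V=8.0187 continue | (k=5,j=4): S=196.9788, (K−S)⁺=0.0000, hold=0.0000 ⇒ V=0.0000 continue | (k=5,j=5): S=269.5680, (K−S)⁺=0.0000, hold=0.0000 ⇒ V=0.0000 continue  boundary S*=105.1773
step 4: (k=4,j=0): S=65.6975, (K−S)⁺=72.3625, hold=72.1666 ⇒ V=72.3625 exercise | (k=4,j=1): S=89.9078, (K−S)⁺=48.1522, hold=47.9563 ⇒ V=48.1522 exercise | (k=4,j=2): S=123.0400, (K−S)⁺=15.0200, hold=21.2814 ⇒ V=21.2814 continue | (k=4,j=3): S=168.3818, (K−S)⁺=0.0000, hold=4.2809 ⇒ V=4.2809 continue | (k=4,j=4): S=230.4326, (K−S)⁺=0.0000, hold=0.0000 ⇒ V=0.0000 continue  boundary S*=89.9078
step 3: (k=3,j=0): S=76.8552, (K−S)⁺=61.2048, hold=61.0089 ⇒ V=61.2048 exercise | (k=3,j=1): S=105.1773, (K−S)⁺=32.8827, hold=35.5966 ⇒ V=35.5966 continue | (k=3,j=2): S=143.9364, (K−S)⁺=0.0000, hold=13.3508 ⇒ V=13.3508 continue | (k=3,j=3): S=196.9788, (K−S)⁺=0.0000, hold=2.2854 ⇒ V=2.2854 continue  boundary S*=76.8552
step 2: (k=2,j=0): S=89.9078, (K−S)⁺=48.1522, hold=49.2174 ⇒ V=49.2174 continue | (k=2,j=1): S=123.0400, (K−S)⁺=15.0200, hold=25.2081 ⇒ V=25.2081 continue | (k=2,j=2): S=168.3818, (K−S)⁺=0.0000, hold=8.1896 ⇒ V=8.1896 continue  boundary S*=-
step 1: (k=1,j=0): S=105.1773, (K−S)⁺=32.8827, hold=37.9901 ⇒ V=37.9901 continue | (k=1,j=1): S=143.9364, (K−S)⁺=0.0000, hold=17.2636 ⇒ V=17.2636 continue  boundary S*=-
step 0: (k=0,j=0): S=123.0400, (K−S)⁺=15.0200, hold=28.3043 ⇒ V=28.3043 continue  boundary S*=-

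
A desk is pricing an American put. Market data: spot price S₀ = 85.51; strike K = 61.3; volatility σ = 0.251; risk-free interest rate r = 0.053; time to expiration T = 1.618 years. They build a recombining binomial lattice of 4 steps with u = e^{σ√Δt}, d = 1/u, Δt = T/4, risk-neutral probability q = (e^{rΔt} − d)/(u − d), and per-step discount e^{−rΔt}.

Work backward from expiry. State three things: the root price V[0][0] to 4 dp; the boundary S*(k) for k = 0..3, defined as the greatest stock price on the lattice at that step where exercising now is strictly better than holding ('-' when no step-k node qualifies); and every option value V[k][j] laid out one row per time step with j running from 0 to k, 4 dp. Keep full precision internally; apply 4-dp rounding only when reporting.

Δt=0.40450  u=1.17308  d=0.85245  q=0.52776  discount=0.97879
step 4 (expiry): payoffs max(K−S,0) = 16.1457 0.0000 0.0000 0.0000 0.0000
step 3: (k=3,j=0): S=52.9699, (K−S)⁺=8.3301, hold=7.4629 ⇒ V=8.3301 exercise | (k=3,j=1): S=72.8933, (K−S)⁺=0.0000, hold=0.0000 ⇒ V=0.0000 continue | (k=3,j=2): S=100.3105, (K−S)⁺=0.0000, hold=0.0000 ⇒ V=0.0000 continue | (k=3,j=3): S=138.0400, (K−S)⁺=0.0000, hold=0.0000 ⇒ V=0.0000 continue  boundary S*=52.9699
step 2: (k=2,j=0): S=62.1381, (K−S)⁺=0.0000, hold=3.8504 ⇒ V=3.8504 continue | (k=2,j=1): S=85.5100, (K−S)⁺=0.0000, hold=0.0000 ⇒ V=0.0000 continue | (k=2,j=2): S=117.6727, (K−S)⁺=0.0000, hold=0.0000 ⇒ V=0.0000 continue  boundary S*=-
step 1: (k=1,j=0): S=72.8933, (K−S)⁺=0.0000, hold=1.7797 ⇒ V=1.7797 continue | (k=1,j=1): S=100.3105, (K−S)⁺=0.0000, hold=0.0000 ⇒ V=0.0000 continue  boundary S*=-
step 0: (k=0,j=0): S=85.5100, (K−S)⁺=0.0000, hold=0.8226 ⇒ V=0.8226 continue  boundary S*=-

price = 0.8226
boundary = - - - 52.9699
tree:
0.8226
1.7797 0.0000
3.8504 0.0000 0.0000
8.3301 0.0000 0.0000 0.0000
16.1457 0.0000 0.0000 0.0000 0.0000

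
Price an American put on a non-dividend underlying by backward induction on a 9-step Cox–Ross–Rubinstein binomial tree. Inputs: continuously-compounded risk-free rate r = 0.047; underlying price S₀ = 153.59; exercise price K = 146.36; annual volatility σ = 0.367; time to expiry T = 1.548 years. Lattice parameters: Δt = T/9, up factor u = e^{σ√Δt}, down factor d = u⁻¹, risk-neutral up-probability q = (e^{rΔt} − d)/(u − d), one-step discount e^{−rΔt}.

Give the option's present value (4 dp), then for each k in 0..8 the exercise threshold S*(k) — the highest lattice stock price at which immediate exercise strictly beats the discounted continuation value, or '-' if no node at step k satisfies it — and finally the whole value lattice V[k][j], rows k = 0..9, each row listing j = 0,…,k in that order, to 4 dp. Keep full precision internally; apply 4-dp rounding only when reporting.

Δt=0.17200  u=1.16440  d=0.85881  q=0.48858  discount=0.99195
step 9 (expiry): payoffs max(K−S,0) = 107.3258 93.4365 74.6049 49.0725 14.4551 0.0000 0.0000 0.0000 0.0000 0.0000
step 8: (k=8,j=0): S=45.4514, (K−S)⁺=100.9086, hold=99.7302 ⇒ V=100.9086 exercise | (k=8,j=1): S=61.6241, (K−S)⁺=84.7359, hold=83.5574 ⇒ V=84.7359 exercise | (k=8,j=2): S=83.5516, (K−S)⁺=62.8084, hold=61.6300 ⇒ V=62.8084 exercise | (k=8,j=3): S=113.2815, (K−S)⁺=33.0785, hold=31.9001 ⇒ V=33.0785 exercise | (k=8,j=4): S=153.5900, (K−S)⁺=0.0000, hold=7.3331 ⇒ V=7.3331 continue | (k=8,j=5): S=208.2413, (K−S)⁺=0.0000, hold=0.0000 ⇒ V=0.0000 continue | (k=8,j=6): S=282.3390, (K−S)⁺=0.0000, hold=0.0000 ⇒ V=0.0000 continue | (k=8,j=7): S=382.8027, (K−S)⁺=0.0000, hold=0.0000 ⇒ V=0.0000 continue | (k=8,j=8): S=519.0138, (K−S)⁺=0.0000, hold=0.0000 ⇒ V=0.0000 continue  boundary S*=113.2815
step 7: (k=7,j=0): S=52.9235, (K−S)⁺=93.4365, hold=92.2580 ⇒ V=93.4365 exercise | (k=7,j=1): S=71.7551, (K−S)⁺=74.6049, hold=73.4265 ⇒ V=74.6049 exercise | (k=7,j=2): S=97.2875, (K−S)⁺=49.0725, hold=47.8941 ⇒ V=49.0725 exercise | (k=7,j=3): S=131.9049, (K−S)⁺=14.4551, hold=20.3347 ⇒ V=20.3347 continue | (k=7,j=4): S=178.8401, (K−S)⁺=0.0000, hold=3.7201 ⇒ V=3.7201 continue | (k=7,j=5): S=242.4761, (K−S)⁺=0.0000, hold=0.0000 ⇒ V=0.0000 continue | (k=7,j=6): S=328.7554, (K−S)⁺=0.0000, hold=0.0000 ⇒ V=0.0000 continue | (k=7,j=7): S=445.7352, (K−S)⁺=0.0000, hold=0.0000 ⇒ V=0.0000 continue  boundary S*=97.2875
step 6: (k=6,j=0): S=61.6241, (K−S)⁺=84.7359, hold=83.5574 ⇒ V=84.7359 exercise | (k=6,j=1): S=83.5516, (K−S)⁺=62.8084, hold=61.6300 ⇒ V=62.8084 exercise | (k=6,j=2): S=113.2815, (K−S)⁺=33.0785, hold=34.7496 ⇒ V=34.7496 continue | (k=6,j=3): S=153.5900, (K−S)⁺=0.0000, hold=12.1187 ⇒ V=12.1187 continue | (k=6,j=4): S=208.2413, (K−S)⁺=0.0000, hold=1.8872 ⇒ V=1.8872 continue | (k=6,j=5): S=282.3390, (K−S)⁺=0.0000, hold=0.0000 ⇒ V=0.0000 continue | (k=6,j=6): S=382.8027, (K−S)⁺=0.0000, hold=0.0000 ⇒ V=0.0000 continue  boundary S*=83.5516
step 5: (k=5,j=0): S=71.7551, (K−S)⁺=74.6049, hold=73.4265 ⇒ V=74.6049 exercise | (k=5,j=1): S=97.2875, (K−S)⁺=49.0725, hold=48.7040 ⇒ V=49.0725 exercise | (k=5,j=2): S=131.9049, (K−S)⁺=14.4551, hold=23.5018 ⇒ V=23.5018 continue | (k=5,j=3): S=178.8401, (K−S)⁺=0.0000, hold=7.0624 ⇒ V=7.0624 continue | (k=5,j=4): S=242.4761, (K−S)⁺=0.0000, hold=0.9574 ⇒ V=0.9574 continue | (k=5,j=5): S=328.7554, (K−S)⁺=0.0000, hold=0.0000 ⇒ V=0.0000 continue  boundary S*=97.2875
step 4: (k=4,j=0): S=83.5516, (K−S)⁺=62.8084, hold=61.6300 ⇒ V=62.8084 exercise | (k=4,j=1): S=113.2815, (K−S)⁺=33.0785, hold=36.2846 ⇒ V=36.2846 continue | (k=4,j=2): S=153.5900, (K−S)⁺=0.0000, hold=15.3452 ⇒ V=15.3452 continue | (k=4,j=3): S=208.2413, (K−S)⁺=0.0000, hold=4.0467 ⇒ V=4.0467 continue | (k=4,j=4): S=282.3390, (K−S)⁺=0.0000, hold=0.4857 ⇒ V=0.4857 continue  boundary S*=83.5516
step 3: (k=3,j=0): S=97.2875, (K−S)⁺=49.0725, hold=49.4479 ⇒ V=49.4479 continue | (k=3,j=1): S=131.9049, (K−S)⁺=14.4551, hold=25.8442 ⇒ V=25.8442 continue | (k=3,j=2): S=178.8401, (K−S)⁺=0.0000, hold=9.7459 ⇒ V=9.7459 continue | (k=3,j=3): S=242.4761, (K−S)⁺=0.0000, hold=2.2883 ⇒ V=2.2883 continue  boundary S*=-
step 2: (k=2,j=0): S=113.2815, (K−S)⁺=33.0785, hold=37.6103 ⇒ V=37.6103 continue | (k=2,j=1): S=153.5900, (K−S)⁺=0.0000, hold=17.8341 ⇒ V=17.8341 continue | (k=2,j=2): S=208.2413, (K−S)⁺=0.0000, hold=6.0531 ⇒ V=6.0531 continue  boundary S*=-
step 1: (k=1,j=0): S=131.9049, (K−S)⁺=14.4551, hold=27.7229 ⇒ V=27.7229 continue | (k=1,j=1): S=178.8401, (K−S)⁺=0.0000, hold=11.9808 ⇒ V=11.9808 continue  boundary S*=-
step 0: (k=0,j=0): S=153.5900, (K−S)⁺=0.0000, hold=19.8703 ⇒ V=19.8703 continue  boundary S*=-

price = 19.8703
boundary = - - - - 83.5516 97.2875 83.5516 97.2875 113.2815
tree:
19.8703
27.7229 11.9808
37.6103 17.8341 6.0531
49.4479 25.8442 9.7459 2.2883
62.8084 36.2846 15.3452 4.0467 0.4857
74.6049 49.0725 23.5018 7.0624 0.9574 0.0000
84.7359 62.8084 34.7496 12.1187 1.8872 0.0000 0.0000
93.4365 74.6049 49.0725 20.3347 3.7201 0.0000 0.0000 0.0000
100.9086 84.7359 62.8084 33.0785 7.3331 0.0000 0.0000 0.0000 0.0000
107.3258 93.4365 74.6049 49.0725 14.4551 0.0000 0.0000 0.0000 0.0000 0.0000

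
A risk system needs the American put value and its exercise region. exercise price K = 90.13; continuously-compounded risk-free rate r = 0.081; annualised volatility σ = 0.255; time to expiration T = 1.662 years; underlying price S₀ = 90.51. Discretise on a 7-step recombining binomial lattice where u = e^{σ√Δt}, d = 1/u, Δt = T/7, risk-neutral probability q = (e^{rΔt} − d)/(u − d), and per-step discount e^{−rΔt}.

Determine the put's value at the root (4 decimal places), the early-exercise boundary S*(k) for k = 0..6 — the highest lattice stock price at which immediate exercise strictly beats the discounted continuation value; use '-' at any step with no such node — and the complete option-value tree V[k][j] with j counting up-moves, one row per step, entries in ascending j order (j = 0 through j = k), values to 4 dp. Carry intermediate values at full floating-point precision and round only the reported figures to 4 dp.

Δt=0.23743  u=1.13230  d=0.88316  q=0.54691  discount=0.98095
step 7 (expiry): payoffs max(K−S,0) = 52.2020 41.5022 27.7839 10.1955 0.0000 0.0000 0.0000 0.0000
step 6: (k=6,j=0): S=42.9460, (K−S)⁺=47.1840, hold=45.4672 ⇒ V=47.1840 exercise | (k=6,j=1): S=55.0614, (K−S)⁺=35.0686, hold=33.3518 ⇒ V=35.0686 exercise | (k=6,j=2): S=70.5947, (K−S)⁺=19.5353, hold=17.8185 ⇒ V=19.5353 exercise | (k=6,j=3): S=90.5100, (K−S)⁺=0.0000, hold=4.5314 ⇒ V=4.5314 continue | (k=6,j=4): S=116.0436, (K−S)⁺=0.0000, hold=0.0000 ⇒ V=0.0000 continue | (k=6,j=5): S=148.7805, (K−S)⁺=0.0000, hold=0.0000 ⇒ V=0.0000 continue | (k=6,j=6): S=190.7527, (K−S)⁺=0.0000, hold=0.0000 ⇒ V=0.0000 continue  boundary S*=70.5947
step 5: (k=5,j=0): S=48.6278, (K−S)⁺=41.5022, hold=39.7854 ⇒ V=41.5022 exercise | (k=5,j=1): S=62.3461, (K−S)⁺=27.7839, hold=26.0671 ⇒ V=27.7839 exercise | (k=5,j=2): S=79.9345, (K−S)⁺=10.1955, hold=11.1137 ⇒ V=11.1137 continue | (k=5,j=3): S=102.4847, (K−S)⁺=0.0000, hold=2.0140 ⇒ V=2.0140 continue | (k=5,j=4): S=131.3965, (K−S)⁺=0.0000, hold=0.0000 ⇒ V=0.0000 continue | (k=5,j=5): S=168.4645, (K−S)⁺=0.0000, hold=0.0000 ⇒ V=0.0000 continue  boundary S*=62.3461
step 4: (k=4,j=0): S=55.0614, (K−S)⁺=35.0686, hold=33.3518 ⇒ V=35.0686 exercise | (k=4,j=1): S=70.5947, (K−S)⁺=19.5353, hold=18.3112 ⇒ V=19.5353 exercise | (k=4,j=2): S=90.5100, (K−S)⁺=0.0000, hold=6.0201 ⇒ V=6.0201 continue | (k=4,j=3): S=116.0436, (K−S)⁺=0.0000, hold=0.8951 ⇒ V=0.8951 continue | (k=4,j=4): S=148.7805, (K−S)⁺=0.0000, hold=0.0000 ⇒ V=0.0000 continue  boundary S*=70.5947
step 3: (k=3,j=0): S=62.3461, (K−S)⁺=27.7839, hold=26.0671 ⇒ V=27.7839 exercise | (k=3,j=1): S=79.9345, (K−S)⁺=10.1955, hold=11.9123 ⇒ V=11.9123 continue | (k=3,j=2): S=102.4847, (K−S)⁺=0.0000, hold=3.1559 ⇒ V=3.1559 continue | (k=3,j=3): S=131.3965, (K−S)⁺=0.0000, hold=0.3979 ⇒ V=0.3979 continue  boundary S*=62.3461
step 2: (k=2,j=0): S=70.5947, (K−S)⁺=19.5353, hold=18.7396 ⇒ V=19.5353 exercise | (k=2,j=1): S=90.5100, (K−S)⁺=0.0000, hold=6.9876 ⇒ V=6.9876 continue | (k=2,j=2): S=116.0436, (K−S)⁺=0.0000, hold=1.6161 ⇒ V=1.6161 continue  boundary S*=70.5947
step 1: (k=1,j=0): S=79.9345, (K−S)⁺=10.1955, hold=12.4314 ⇒ V=12.4314 continue | (k=1,j=1): S=102.4847, (K−S)⁺=0.0000, hold=3.9727 ⇒ V=3.9727 continue  boundary S*=-
step 0: (k=0,j=0): S=90.5100, (K−S)⁺=0.0000, hold=7.6566 ⇒ V=7.6566 continue  boundary S*=-

price = 7.6566
boundary = - - 70.5947 62.3461 70.5947 62.3461 70.5947
tree:
7.6566
12.4314 3.9727
19.5353 6.9876 1.6161
27.7839 11.9123 3.1559 0.3979
35.0686 19.5353 6.0201 0.8951 0.0000
41.5022 27.7839 11.1137 2.0140 0.0000 0.0000
47.1840 35.0686 19.5353 4.5314 0.0000 0.0000 0.0000
52.2020 41.5022 27.7839 10.1955 0.0000 0.0000 0.0000 0.0000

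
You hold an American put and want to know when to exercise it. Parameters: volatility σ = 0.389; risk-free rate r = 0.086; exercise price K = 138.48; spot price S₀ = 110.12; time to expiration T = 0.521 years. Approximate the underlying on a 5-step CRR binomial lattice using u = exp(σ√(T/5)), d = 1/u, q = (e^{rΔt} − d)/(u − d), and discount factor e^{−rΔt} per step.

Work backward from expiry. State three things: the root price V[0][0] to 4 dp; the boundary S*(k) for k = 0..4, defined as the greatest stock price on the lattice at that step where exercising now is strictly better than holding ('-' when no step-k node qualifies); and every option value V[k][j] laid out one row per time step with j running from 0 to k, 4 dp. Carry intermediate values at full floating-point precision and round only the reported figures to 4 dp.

price = 29.9520
boundary = - 97.1253 85.6640 97.1253 110.1200
tree:
29.9520
41.3547 19.2826
52.8160 28.9488 10.1290
62.9249 41.3547 17.2758 3.2875
71.8408 52.8160 28.3600 6.6931 0.0000
79.7046 62.9249 41.3547 13.6266 0.0000 0.0000

params: Δt=0.10420 u=1.13379 d=0.88199 q=0.50440 e^(-rΔt)=0.99108
t_5 payoffs: 79.7046 62.9249 41.3547 13.6266 0.0000 0.0000
t_4: node(4,0) S=66.6392 payoff=71.8408 vs cont=70.6054 → 71.8408 [stop]  node(4,1) S=85.6640 payoff=52.8160 vs cont=51.5806 → 52.8160 [stop]  node(4,2) S=110.1200 payoff=28.3600 vs cont=27.1246 → 28.3600 [stop]  node(4,3) S=141.5580 payoff=0.0000 vs cont=6.6931 → 6.6931 [wait]  node(4,4) S=181.9711 payoff=0.0000 vs cont=0.0000 → 0.0000 [wait]  ⇒ S*(4)=110.1200
t_3: node(3,0) S=75.5551 payoff=62.9249 vs cont=61.6895 → 62.9249 [stop]  node(3,1) S=97.1253 payoff=41.3547 vs cont=40.1193 → 41.3547 [stop]  node(3,2) S=124.8534 payoff=13.6266 vs cont=17.2758 → 17.2758 [wait]  node(3,3) S=160.4975 payoff=0.0000 vs cont=3.2875 → 3.2875 [wait]  ⇒ S*(3)=97.1253
t_2: node(2,0) S=85.6640 payoff=52.8160 vs cont=51.5806 → 52.8160 [stop]  node(2,1) S=110.1200 payoff=28.3600 vs cont=28.9488 → 28.9488 [wait]  node(2,2) S=141.5580 payoff=0.0000 vs cont=10.1290 → 10.1290 [wait]  ⇒ S*(2)=85.6640
t_1: node(1,0) S=97.1253 payoff=41.3547 vs cont=40.4137 → 41.3547 [stop]  node(1,1) S=124.8534 payoff=13.6266 vs cont=19.2826 → 19.2826 [wait]  ⇒ S*(1)=97.1253
t_0: node(0,0) S=110.1200 payoff=28.3600 vs cont=29.9520 → 29.9520 [wait]  ⇒ S*(0)=-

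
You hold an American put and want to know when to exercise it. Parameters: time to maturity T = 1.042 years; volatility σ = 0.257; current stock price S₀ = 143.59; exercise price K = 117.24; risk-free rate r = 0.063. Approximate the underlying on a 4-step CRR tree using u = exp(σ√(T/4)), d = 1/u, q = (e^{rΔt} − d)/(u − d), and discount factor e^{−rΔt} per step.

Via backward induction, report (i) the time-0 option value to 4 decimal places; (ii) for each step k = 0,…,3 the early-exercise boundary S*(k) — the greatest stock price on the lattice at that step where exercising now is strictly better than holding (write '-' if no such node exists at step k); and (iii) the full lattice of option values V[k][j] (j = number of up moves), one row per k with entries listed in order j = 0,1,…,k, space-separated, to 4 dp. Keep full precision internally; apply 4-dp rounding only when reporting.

price = 3.0586
boundary = - - - 96.8777
tree:
3.0586
5.8616 0.6698
11.0467 1.4492 0.0000
20.3623 3.1354 0.0000 0.0000
32.2716 6.7836 0.0000 0.0000 0.0000

params: Δt=0.26050 u=1.14016 d=0.87707 q=0.53015 e^(-rΔt)=0.98372
t_4 payoffs: 32.2716 6.7836 0.0000 0.0000 0.0000
t_3: node(3,0) S=96.8777 payoff=20.3623 vs cont=18.4539 → 20.3623 [stop]  node(3,1) S=125.9382 payoff=0.0000 vs cont=3.1354 → 3.1354 [wait]  node(3,2) S=163.7159 payoff=0.0000 vs cont=0.0000 → 0.0000 [wait]  node(3,3) S=212.8259 payoff=0.0000 vs cont=0.0000 → 0.0000 [wait]  ⇒ S*(3)=96.8777
t_2: node(2,0) S=110.4564 payoff=6.7836 vs cont=11.0467 → 11.0467 [wait]  node(2,1) S=143.5900 payoff=0.0000 vs cont=1.4492 → 1.4492 [wait]  node(2,2) S=186.6627 payoff=0.0000 vs cont=0.0000 → 0.0000 [wait]  ⇒ S*(2)=-
t_1: node(1,0) S=125.9382 payoff=0.0000 vs cont=5.8616 → 5.8616 [wait]  node(1,1) S=163.7159 payoff=0.0000 vs cont=0.6698 → 0.6698 [wait]  ⇒ S*(1)=-
t_0: node(0,0) S=143.5900 payoff=0.0000 vs cont=3.0586 → 3.0586 [wait]  ⇒ S*(0)=-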